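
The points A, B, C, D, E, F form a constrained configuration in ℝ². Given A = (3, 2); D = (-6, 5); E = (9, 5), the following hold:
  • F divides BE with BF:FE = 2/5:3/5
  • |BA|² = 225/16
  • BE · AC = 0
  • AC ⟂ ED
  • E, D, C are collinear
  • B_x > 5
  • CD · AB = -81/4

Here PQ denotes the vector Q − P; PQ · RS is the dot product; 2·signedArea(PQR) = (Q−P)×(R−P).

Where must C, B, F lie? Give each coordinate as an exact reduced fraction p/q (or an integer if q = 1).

1. C_x = 3  [E, D, C are collinear ∩ AC ⟂ ED]
2. C_y = 5  [E, D, C are collinear ∩ AC ⟂ ED]
   → C = (3, 5)
3. B_x = 21/4  [BE · AC = 0 ∩ CD · AB = -81/4]
4. B_y = 5  [BE · AC = 0 ∩ CD · AB = -81/4]
   → B = (21/4, 5)
5. F_x = 27/4  [F divides BE with BF:FE = 2/5:3/5]
6. F_y = 5  [F divides BE with BF:FE = 2/5:3/5]
   → F = (27/4, 5)

B = (21/4, 5)
C = (3, 5)
F = (27/4, 5)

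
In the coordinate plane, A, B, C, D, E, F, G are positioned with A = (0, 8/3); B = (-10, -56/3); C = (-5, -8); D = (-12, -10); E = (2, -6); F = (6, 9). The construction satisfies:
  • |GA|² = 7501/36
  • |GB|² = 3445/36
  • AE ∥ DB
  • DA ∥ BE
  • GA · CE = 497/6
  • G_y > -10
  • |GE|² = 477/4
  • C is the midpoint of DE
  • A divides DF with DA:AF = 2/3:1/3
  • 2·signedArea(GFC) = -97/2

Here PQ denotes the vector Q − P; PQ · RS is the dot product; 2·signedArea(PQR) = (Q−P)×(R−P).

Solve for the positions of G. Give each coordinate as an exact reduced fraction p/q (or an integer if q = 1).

G = (-17/2, -9)

1. G_x = -17/2  [2·signedArea(GFC) = -97/2 ∩ GA · CE = 497/6]
2. G_y = -9  [2·signedArea(GFC) = -97/2 ∩ GA · CE = 497/6]
   → G = (-17/2, -9)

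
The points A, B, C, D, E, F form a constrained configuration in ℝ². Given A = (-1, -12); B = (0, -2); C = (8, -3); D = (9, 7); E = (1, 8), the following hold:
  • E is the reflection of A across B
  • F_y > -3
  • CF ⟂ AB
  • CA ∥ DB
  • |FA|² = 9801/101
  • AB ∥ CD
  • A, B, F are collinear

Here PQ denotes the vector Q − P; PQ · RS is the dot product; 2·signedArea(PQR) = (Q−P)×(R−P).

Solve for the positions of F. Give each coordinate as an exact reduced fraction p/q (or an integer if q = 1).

1. F_x = -2/101  [A, B, F are collinear ∩ CF ⟂ AB]
2. F_y = -222/101  [A, B, F are collinear ∩ CF ⟂ AB]
   → F = (-2/101, -222/101)

F = (-2/101, -222/101)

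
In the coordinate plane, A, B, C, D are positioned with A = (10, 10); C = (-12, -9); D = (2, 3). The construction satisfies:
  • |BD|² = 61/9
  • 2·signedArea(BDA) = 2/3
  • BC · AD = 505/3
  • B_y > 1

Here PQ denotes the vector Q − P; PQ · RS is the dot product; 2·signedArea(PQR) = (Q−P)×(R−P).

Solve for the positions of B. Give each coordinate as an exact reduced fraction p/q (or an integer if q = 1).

1. B_x = 0  [2·signedArea(BDA) = 2/3 ∩ BC · AD = 505/3]
2. B_y = 4/3  [2·signedArea(BDA) = 2/3 ∩ BC · AD = 505/3]
   → B = (0, 4/3)

B = (0, 4/3)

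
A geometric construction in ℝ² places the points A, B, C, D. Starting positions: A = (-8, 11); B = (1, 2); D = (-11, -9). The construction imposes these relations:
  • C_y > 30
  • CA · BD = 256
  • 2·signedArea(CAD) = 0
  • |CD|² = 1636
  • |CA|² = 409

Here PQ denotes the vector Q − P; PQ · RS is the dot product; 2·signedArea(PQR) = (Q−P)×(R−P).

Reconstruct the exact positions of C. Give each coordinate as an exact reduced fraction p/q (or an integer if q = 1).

C = (-5, 31)

1. C_x = -5  [2·signedArea(CAD) = 0 ∩ CA · BD = 256]
2. C_y = 31  [2·signedArea(CAD) = 0 ∩ CA · BD = 256]
   → C = (-5, 31)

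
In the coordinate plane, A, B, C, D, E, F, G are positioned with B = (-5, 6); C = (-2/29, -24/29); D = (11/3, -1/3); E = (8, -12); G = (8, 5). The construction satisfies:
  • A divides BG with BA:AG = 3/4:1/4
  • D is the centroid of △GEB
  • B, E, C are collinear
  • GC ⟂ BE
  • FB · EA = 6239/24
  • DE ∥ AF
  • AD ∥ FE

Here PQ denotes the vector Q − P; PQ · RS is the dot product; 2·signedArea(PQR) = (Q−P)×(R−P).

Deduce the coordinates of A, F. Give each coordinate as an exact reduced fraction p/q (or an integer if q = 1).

1. A_x = 19/4  [A divides BG with BA:AG = 3/4:1/4]
2. A_y = 21/4  [A divides BG with BA:AG = 3/4:1/4]
   → A = (19/4, 21/4)
3. F_x = 109/12  [AD ∥ FE ∩ DE ∥ AF]
4. F_y = -77/12  [AD ∥ FE ∩ DE ∥ AF]
   → F = (109/12, -77/12)

A = (19/4, 21/4)
F = (109/12, -77/12)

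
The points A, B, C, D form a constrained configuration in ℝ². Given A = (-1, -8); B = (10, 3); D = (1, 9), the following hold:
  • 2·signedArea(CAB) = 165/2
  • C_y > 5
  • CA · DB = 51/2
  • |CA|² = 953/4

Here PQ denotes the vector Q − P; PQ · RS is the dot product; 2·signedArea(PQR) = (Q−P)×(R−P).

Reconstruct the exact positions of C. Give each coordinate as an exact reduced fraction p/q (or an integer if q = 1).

C = (11/2, 6)

1. C_x = 11/2  [2·signedArea(CAB) = 165/2 ∩ CA · DB = 51/2]
2. C_y = 6  [2·signedArea(CAB) = 165/2 ∩ CA · DB = 51/2]
   → C = (11/2, 6)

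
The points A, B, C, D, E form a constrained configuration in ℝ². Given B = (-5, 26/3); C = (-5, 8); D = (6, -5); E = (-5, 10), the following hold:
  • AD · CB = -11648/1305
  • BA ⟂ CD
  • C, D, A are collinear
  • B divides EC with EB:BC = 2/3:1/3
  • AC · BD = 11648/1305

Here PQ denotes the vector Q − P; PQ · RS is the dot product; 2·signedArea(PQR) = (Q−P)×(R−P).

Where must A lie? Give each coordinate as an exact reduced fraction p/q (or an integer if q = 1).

1. A_x = -2318/435  [C, D, A are collinear ∩ BA ⟂ CD]
2. A_y = 3649/435  [C, D, A are collinear ∩ BA ⟂ CD]
   → A = (-2318/435, 3649/435)

A = (-2318/435, 3649/435)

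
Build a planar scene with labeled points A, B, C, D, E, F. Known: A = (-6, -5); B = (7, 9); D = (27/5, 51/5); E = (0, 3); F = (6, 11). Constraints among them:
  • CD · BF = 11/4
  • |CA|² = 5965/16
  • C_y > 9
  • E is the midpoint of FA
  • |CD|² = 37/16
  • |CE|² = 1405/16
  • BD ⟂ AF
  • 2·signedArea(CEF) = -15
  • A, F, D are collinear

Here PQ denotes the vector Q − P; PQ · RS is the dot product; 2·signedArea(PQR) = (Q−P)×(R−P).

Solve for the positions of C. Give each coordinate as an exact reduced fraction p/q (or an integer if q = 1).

C = (27/4, 19/2)

1. C_x = 27/4  [2·signedArea(CEF) = -15 ∩ CD · BF = 11/4]
2. C_y = 19/2  [2·signedArea(CEF) = -15 ∩ CD · BF = 11/4]
   → C = (27/4, 19/2)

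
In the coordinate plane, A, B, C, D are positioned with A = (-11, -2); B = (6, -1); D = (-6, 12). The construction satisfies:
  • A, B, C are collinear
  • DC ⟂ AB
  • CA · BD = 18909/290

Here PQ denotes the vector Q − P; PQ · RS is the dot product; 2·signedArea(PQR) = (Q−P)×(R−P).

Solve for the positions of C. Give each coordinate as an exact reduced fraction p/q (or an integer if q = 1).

C = (-1507/290, -481/290)

1. C_x = -1507/290  [A, B, C are collinear ∩ DC ⟂ AB]
2. C_y = -481/290  [A, B, C are collinear ∩ DC ⟂ AB]
   → C = (-1507/290, -481/290)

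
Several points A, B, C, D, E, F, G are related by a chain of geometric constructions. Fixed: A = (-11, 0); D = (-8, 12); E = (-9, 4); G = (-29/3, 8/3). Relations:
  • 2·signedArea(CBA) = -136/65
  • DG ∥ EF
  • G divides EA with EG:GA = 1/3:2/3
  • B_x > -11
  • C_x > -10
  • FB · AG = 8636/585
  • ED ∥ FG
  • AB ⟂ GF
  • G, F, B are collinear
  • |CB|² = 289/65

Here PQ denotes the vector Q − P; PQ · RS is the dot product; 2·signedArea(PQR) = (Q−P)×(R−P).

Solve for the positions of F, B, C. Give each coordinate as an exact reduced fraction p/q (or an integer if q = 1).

B = (-651/65, -8/65)
C = (-634/65, 128/65)
F = (-32/3, -16/3)

1. F_x = -32/3  [ED ∥ FG ∩ DG ∥ EF]
2. F_y = -16/3  [ED ∥ FG ∩ DG ∥ EF]
   → F = (-32/3, -16/3)
3. B_x = -651/65  [G, F, B are collinear ∩ AB ⟂ GF]
4. B_y = -8/65  [G, F, B are collinear ∩ AB ⟂ GF]
   → B = (-651/65, -8/65)
5. C_x = -634/65  [line -8/65·x + -64/65·y + 48/65 = 0 ∩ |CB|² = 289/65]
6. C_y = 128/65  [line -8/65·x + -64/65·y + 48/65 = 0 ∩ |CB|² = 289/65]
   → C = (-634/65, 128/65)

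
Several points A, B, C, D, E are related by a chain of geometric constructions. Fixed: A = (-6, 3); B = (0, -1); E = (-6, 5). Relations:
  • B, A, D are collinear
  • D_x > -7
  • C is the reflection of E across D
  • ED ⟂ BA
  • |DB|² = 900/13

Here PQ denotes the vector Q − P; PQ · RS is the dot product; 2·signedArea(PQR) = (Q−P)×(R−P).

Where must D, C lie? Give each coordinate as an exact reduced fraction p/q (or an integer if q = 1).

1. D_x = -90/13  [B, A, D are collinear ∩ ED ⟂ BA]
2. D_y = 47/13  [B, A, D are collinear ∩ ED ⟂ BA]
   → D = (-90/13, 47/13)
3. C_x = -102/13  [C is the reflection of E across D]
4. C_y = 29/13  [C is the reflection of E across D]
   → C = (-102/13, 29/13)

C = (-102/13, 29/13)
D = (-90/13, 47/13)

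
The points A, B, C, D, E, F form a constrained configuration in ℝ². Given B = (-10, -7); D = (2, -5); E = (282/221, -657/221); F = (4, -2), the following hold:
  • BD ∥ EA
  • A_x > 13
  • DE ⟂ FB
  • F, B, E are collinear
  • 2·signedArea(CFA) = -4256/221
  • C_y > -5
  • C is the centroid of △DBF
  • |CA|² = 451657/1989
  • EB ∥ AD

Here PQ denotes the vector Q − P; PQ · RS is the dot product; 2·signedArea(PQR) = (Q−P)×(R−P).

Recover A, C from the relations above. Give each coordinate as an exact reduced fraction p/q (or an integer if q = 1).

1. A_x = 2934/221  [EB ∥ AD ∩ BD ∥ EA]
2. A_y = -215/221  [EB ∥ AD ∩ BD ∥ EA]
   → A = (2934/221, -215/221)
3. C_x = -4/3  [C is the centroid of △DBF]
4. C_y = -14/3  [C is the centroid of △DBF]
   → C = (-4/3, -14/3)

A = (2934/221, -215/221)
C = (-4/3, -14/3)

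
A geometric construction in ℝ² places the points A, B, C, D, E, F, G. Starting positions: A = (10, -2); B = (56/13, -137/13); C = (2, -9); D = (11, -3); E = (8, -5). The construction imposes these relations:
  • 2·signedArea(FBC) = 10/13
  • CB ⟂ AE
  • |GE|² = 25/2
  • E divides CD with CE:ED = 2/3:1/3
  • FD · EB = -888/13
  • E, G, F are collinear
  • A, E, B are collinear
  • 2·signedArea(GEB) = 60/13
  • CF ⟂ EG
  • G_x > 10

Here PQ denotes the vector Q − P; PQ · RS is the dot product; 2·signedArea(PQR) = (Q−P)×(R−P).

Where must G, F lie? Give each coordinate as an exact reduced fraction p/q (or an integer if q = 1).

F = (3, -10)
G = (21/2, -5/2)

1. G_x = 21/2  [line 72/13·x + -48/13·y + -876/13 = 0 ∩ |GE|² = 25/2]
2. G_y = -5/2  [line 72/13·x + -48/13·y + -876/13 = 0 ∩ |GE|² = 25/2]
   → G = (21/2, -5/2)
3. F_x = 3  [E, G, F are collinear ∩ CF ⟂ EG]
4. F_y = -10  [E, G, F are collinear ∩ CF ⟂ EG]
   → F = (3, -10)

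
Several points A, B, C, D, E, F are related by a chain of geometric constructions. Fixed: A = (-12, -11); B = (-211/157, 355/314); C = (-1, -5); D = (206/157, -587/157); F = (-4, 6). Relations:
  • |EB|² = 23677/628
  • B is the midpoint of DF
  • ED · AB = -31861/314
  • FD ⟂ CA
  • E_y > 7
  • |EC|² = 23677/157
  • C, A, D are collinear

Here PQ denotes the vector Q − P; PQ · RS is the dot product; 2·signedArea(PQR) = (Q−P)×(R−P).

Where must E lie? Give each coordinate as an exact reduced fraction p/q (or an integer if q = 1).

1. E_x = -265/157  [line -1673/157·x + -3809/314·y + 11005/157 = 0 ∩ |EB|² = 23677/628]
2. E_y = 1140/157  [line -1673/157·x + -3809/314·y + 11005/157 = 0 ∩ |EB|² = 23677/628]
   → E = (-265/157, 1140/157)

E = (-265/157, 1140/157)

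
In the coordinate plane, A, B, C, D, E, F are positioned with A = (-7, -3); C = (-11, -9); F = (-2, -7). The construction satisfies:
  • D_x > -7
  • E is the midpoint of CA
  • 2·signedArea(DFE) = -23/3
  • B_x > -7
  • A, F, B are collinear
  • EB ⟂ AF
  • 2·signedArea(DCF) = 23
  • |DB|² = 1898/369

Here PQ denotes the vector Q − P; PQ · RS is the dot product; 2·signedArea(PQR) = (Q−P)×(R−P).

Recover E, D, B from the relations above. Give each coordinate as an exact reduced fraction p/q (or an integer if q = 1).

1. E_x = -9  [E is the midpoint of CA]
2. E_y = -6  [E is the midpoint of CA]
   → E = (-9, -6)
3. D_x = -6  [2·signedArea(DCF) = 23 ∩ 2·signedArea(DFE) = -23/3]
4. D_y = -16/3  [2·signedArea(DCF) = 23 ∩ 2·signedArea(DFE) = -23/3]
   → D = (-6, -16/3)
5. B_x = -277/41  [A, F, B are collinear ∩ EB ⟂ AF]
6. B_y = -131/41  [A, F, B are collinear ∩ EB ⟂ AF]
   → B = (-277/41, -131/41)

B = (-277/41, -131/41)
D = (-6, -16/3)
E = (-9, -6)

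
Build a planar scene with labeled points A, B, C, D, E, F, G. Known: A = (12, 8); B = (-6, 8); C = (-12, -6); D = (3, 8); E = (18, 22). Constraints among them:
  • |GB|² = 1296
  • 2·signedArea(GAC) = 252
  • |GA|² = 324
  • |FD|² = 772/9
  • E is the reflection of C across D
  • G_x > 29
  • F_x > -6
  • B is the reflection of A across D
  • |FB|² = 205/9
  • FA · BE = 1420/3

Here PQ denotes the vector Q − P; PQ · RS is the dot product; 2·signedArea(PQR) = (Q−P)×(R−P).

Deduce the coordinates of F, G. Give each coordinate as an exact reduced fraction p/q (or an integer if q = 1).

F = (-5, 10/3)
G = (30, 8)

1. F_x = -5  [line -24·x + -14·y + -220/3 = 0 ∩ |FB|² = 205/9]
2. F_y = 10/3  [line -24·x + -14·y + -220/3 = 0 ∩ |FB|² = 205/9]
   → F = (-5, 10/3)
3. G_x = 30  [line 14·x + -24·y + -228 = 0 ∩ |GA|² = 324]
4. G_y = 8  [line 14·x + -24·y + -228 = 0 ∩ |GA|² = 324]
   → G = (30, 8)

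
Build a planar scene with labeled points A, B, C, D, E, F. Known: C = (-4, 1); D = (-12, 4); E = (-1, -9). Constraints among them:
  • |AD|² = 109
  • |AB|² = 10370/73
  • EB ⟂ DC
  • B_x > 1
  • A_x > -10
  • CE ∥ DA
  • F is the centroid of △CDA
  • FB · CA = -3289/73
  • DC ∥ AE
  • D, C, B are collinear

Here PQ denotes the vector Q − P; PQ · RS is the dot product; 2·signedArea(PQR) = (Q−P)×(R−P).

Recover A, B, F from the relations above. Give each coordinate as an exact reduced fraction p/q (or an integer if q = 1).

1. A_x = -9  [DC ∥ AE ∩ CE ∥ DA]
2. A_y = -6  [DC ∥ AE ∩ CE ∥ DA]
   → A = (-9, -6)
3. B_x = 140/73  [D, C, B are collinear ∩ EB ⟂ DC]
4. B_y = -89/73  [D, C, B are collinear ∩ EB ⟂ DC]
   → B = (140/73, -89/73)
5. F_x = -25/3  [F is the centroid of △CDA]
6. F_y = -1/3  [F is the centroid of △CDA]
   → F = (-25/3, -1/3)

A = (-9, -6)
B = (140/73, -89/73)
F = (-25/3, -1/3)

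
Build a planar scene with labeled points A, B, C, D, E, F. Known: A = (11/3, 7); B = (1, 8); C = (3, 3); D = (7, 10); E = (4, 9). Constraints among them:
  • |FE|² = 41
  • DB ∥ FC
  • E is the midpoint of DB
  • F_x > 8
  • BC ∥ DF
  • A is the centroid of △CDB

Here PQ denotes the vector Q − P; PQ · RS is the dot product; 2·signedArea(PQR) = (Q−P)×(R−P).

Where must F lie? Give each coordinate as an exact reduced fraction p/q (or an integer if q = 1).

1. F_x = 9  [DB ∥ FC ∩ BC ∥ DF]
2. F_y = 5  [DB ∥ FC ∩ BC ∥ DF]
   → F = (9, 5)

F = (9, 5)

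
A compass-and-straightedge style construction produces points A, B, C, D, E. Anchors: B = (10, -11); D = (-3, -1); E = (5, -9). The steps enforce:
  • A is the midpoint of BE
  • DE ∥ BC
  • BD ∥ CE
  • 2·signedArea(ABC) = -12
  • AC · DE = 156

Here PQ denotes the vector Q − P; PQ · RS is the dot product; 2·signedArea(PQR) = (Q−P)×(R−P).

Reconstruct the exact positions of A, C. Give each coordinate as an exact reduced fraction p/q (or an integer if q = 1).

1. A_x = 15/2  [A is the midpoint of BE]
2. A_y = -10  [A is the midpoint of BE]
   → A = (15/2, -10)
3. C_x = 18  [BD ∥ CE ∩ DE ∥ BC]
4. C_y = -19  [BD ∥ CE ∩ DE ∥ BC]
   → C = (18, -19)

A = (15/2, -10)
C = (18, -19)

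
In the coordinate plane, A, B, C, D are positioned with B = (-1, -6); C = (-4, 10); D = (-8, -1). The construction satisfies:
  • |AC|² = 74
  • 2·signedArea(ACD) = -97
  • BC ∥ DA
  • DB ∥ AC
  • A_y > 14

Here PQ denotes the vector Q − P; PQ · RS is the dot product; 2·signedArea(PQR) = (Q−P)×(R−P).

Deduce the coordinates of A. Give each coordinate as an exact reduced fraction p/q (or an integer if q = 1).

A = (-11, 15)

1. A_x = -11  [DB ∥ AC ∩ BC ∥ DA]
2. A_y = 15  [DB ∥ AC ∩ BC ∥ DA]
   → A = (-11, 15)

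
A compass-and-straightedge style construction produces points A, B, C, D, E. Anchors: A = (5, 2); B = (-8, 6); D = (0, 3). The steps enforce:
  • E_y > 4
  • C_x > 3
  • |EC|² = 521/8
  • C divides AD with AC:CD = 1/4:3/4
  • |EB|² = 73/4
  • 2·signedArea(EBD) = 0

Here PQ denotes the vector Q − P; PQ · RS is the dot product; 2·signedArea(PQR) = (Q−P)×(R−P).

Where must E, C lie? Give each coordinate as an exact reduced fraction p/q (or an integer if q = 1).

C = (15/4, 9/4)
E = (-4, 9/2)

1. C_x = 15/4  [C divides AD with AC:CD = 1/4:3/4]
2. C_y = 9/4  [C divides AD with AC:CD = 1/4:3/4]
   → C = (15/4, 9/4)
3. E_x = -4  [line 3·x + 8·y + -24 = 0 ∩ |EC|² = 521/8]
4. E_y = 9/2  [line 3·x + 8·y + -24 = 0 ∩ |EC|² = 521/8]
   → E = (-4, 9/2)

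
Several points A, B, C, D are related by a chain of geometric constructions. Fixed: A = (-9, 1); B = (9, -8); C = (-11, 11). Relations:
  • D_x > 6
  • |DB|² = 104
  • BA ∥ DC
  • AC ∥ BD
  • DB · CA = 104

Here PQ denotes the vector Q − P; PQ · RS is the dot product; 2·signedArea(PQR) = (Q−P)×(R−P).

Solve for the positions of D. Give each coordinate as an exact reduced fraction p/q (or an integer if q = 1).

1. D_x = 7  [BA ∥ DC ∩ AC ∥ BD]
2. D_y = 2  [BA ∥ DC ∩ AC ∥ BD]
   → D = (7, 2)

D = (7, 2)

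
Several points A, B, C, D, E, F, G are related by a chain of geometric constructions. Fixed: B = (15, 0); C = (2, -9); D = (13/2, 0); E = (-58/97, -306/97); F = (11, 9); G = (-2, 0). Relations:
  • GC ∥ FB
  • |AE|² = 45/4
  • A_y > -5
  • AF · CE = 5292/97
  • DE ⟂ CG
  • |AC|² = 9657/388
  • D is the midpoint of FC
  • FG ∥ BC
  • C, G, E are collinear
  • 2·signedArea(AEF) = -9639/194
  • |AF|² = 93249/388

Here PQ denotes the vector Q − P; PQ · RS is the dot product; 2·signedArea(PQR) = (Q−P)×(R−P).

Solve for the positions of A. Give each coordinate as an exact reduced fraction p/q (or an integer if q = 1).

A = (511/194, -393/97)

1. A_x = 511/194  [AF · CE = 5292/97 ∩ 2·signedArea(AEF) = -9639/194]
2. A_y = -393/97  [AF · CE = 5292/97 ∩ 2·signedArea(AEF) = -9639/194]
   → A = (511/194, -393/97)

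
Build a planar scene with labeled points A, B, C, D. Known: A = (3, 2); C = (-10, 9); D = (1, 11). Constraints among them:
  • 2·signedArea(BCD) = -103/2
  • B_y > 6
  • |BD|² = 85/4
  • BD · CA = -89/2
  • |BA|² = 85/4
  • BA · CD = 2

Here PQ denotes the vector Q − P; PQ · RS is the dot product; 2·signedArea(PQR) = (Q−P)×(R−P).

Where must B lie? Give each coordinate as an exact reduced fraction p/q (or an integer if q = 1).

1. B_x = 2  [2·signedArea(BCD) = -103/2 ∩ BD · CA = -89/2]
2. B_y = 13/2  [2·signedArea(BCD) = -103/2 ∩ BD · CA = -89/2]
   → B = (2, 13/2)

B = (2, 13/2)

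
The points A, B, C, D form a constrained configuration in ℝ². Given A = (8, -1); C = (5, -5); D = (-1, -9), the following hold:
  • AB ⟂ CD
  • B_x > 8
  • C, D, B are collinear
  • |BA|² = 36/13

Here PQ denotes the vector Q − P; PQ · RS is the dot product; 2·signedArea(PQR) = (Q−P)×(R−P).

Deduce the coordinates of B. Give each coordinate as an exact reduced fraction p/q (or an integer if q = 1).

1. B_x = 116/13  [C, D, B are collinear ∩ AB ⟂ CD]
2. B_y = -31/13  [C, D, B are collinear ∩ AB ⟂ CD]
   → B = (116/13, -31/13)

B = (116/13, -31/13)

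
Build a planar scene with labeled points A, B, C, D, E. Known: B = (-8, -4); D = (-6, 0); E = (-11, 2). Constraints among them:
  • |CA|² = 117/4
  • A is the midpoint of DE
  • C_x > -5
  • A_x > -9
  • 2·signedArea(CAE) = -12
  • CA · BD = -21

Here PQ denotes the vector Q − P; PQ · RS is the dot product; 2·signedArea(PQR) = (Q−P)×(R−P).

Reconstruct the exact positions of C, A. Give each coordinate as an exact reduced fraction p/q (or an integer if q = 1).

A = (-17/2, 1)
C = (-4, 4)

1. A_x = -17/2  [A is the midpoint of DE]
2. A_y = 1  [A is the midpoint of DE]
   → A = (-17/2, 1)
3. C_x = -4  [2·signedArea(CAE) = -12 ∩ CA · BD = -21]
4. C_y = 4  [2·signedArea(CAE) = -12 ∩ CA · BD = -21]
   → C = (-4, 4)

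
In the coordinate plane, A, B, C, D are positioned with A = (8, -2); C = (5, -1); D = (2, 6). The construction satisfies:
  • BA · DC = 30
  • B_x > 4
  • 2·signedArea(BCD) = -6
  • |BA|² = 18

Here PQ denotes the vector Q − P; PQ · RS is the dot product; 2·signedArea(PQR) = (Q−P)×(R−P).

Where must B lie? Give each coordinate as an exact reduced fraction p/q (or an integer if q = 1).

B = (5, 1)

1. B_x = 5  [2·signedArea(BCD) = -6 ∩ BA · DC = 30]
2. B_y = 1  [2·signedArea(BCD) = -6 ∩ BA · DC = 30]
   → B = (5, 1)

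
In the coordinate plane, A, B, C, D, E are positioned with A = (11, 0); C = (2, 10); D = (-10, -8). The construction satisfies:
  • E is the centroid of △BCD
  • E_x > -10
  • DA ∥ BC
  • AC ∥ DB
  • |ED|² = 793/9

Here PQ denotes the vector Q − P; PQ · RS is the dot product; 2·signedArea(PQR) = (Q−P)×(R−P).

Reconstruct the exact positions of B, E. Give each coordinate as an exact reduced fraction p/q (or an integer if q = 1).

1. B_x = -19  [DA ∥ BC ∩ AC ∥ DB]
2. B_y = 2  [DA ∥ BC ∩ AC ∥ DB]
   → B = (-19, 2)
3. E_x = -9  [E is the centroid of △BCD]
4. E_y = 4/3  [E is the centroid of △BCD]
   → E = (-9, 4/3)

B = (-19, 2)
E = (-9, 4/3)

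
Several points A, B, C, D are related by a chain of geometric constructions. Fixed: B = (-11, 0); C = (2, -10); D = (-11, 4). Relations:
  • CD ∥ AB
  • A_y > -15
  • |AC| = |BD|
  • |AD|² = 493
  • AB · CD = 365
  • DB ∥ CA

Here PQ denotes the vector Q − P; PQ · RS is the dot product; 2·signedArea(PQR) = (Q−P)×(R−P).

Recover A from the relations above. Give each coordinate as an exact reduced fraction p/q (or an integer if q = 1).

A = (2, -14)

1. A_x = 2  [CD ∥ AB ∩ DB ∥ CA]
2. A_y = -14  [CD ∥ AB ∩ DB ∥ CA]
   → A = (2, -14)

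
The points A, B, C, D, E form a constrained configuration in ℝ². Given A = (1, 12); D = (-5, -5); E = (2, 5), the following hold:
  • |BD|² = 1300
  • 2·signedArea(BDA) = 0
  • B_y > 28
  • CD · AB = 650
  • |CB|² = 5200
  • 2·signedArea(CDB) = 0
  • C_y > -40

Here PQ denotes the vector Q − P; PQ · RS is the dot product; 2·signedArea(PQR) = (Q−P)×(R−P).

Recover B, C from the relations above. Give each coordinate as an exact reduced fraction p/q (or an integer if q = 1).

B = (7, 29)
C = (-17, -39)

1. B_x = 7  [line -17·x + 6·y + -55 = 0 ∩ |BD|² = 1300]
2. B_y = 29  [line -17·x + 6·y + -55 = 0 ∩ |BD|² = 1300]
   → B = (7, 29)
3. C_x = -17  [2·signedArea(CDB) = 0 ∩ CD · AB = 650]
4. C_y = -39  [2·signedArea(CDB) = 0 ∩ CD · AB = 650]
   → C = (-17, -39)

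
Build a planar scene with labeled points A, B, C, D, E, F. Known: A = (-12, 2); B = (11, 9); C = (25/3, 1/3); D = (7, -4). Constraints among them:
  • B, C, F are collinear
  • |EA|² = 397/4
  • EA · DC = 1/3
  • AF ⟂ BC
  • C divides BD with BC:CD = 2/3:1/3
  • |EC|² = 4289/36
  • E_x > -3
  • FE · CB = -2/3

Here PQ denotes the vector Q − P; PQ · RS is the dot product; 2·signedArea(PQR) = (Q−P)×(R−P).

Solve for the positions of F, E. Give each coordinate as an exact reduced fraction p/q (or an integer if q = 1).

E = (-5/2, -1)
F = (1303/185, -714/185)

1. F_x = 1303/185  [B, C, F are collinear ∩ AF ⟂ BC]
2. F_y = -714/185  [B, C, F are collinear ∩ AF ⟂ BC]
   → F = (1303/185, -714/185)
3. E_x = -5/2  [line -4/3·x + -13/3·y + -23/3 = 0 ∩ |EA|² = 397/4]
4. E_y = -1  [line -4/3·x + -13/3·y + -23/3 = 0 ∩ |EA|² = 397/4]
   → E = (-5/2, -1)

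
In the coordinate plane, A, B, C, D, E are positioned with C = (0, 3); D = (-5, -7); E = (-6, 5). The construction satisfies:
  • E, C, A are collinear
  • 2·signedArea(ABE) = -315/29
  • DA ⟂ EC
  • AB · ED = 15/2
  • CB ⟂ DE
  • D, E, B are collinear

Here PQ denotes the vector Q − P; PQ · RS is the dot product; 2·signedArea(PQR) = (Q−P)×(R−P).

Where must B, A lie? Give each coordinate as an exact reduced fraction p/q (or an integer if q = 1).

1. B_x = -168/29  [D, E, B are collinear ∩ CB ⟂ DE]
2. B_y = 73/29  [D, E, B are collinear ∩ CB ⟂ DE]
   → B = (-168/29, 73/29)
3. A_x = -3/2  [E, C, A are collinear ∩ DA ⟂ EC]
4. A_y = 7/2  [E, C, A are collinear ∩ DA ⟂ EC]
   → A = (-3/2, 7/2)

A = (-3/2, 7/2)
B = (-168/29, 73/29)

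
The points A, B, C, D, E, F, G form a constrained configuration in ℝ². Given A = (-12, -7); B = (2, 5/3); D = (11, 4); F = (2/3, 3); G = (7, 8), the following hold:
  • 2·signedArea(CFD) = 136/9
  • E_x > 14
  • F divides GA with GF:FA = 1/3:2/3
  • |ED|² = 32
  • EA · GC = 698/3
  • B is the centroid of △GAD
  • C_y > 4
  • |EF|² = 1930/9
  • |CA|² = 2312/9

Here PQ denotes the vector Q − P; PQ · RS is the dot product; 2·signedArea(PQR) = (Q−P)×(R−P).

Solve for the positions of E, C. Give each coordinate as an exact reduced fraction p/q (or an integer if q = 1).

C = (-2/3, 13/3)
E = (15, 0)

1. C_x = -2/3  [line -1·x + 31/3·y + -409/9 = 0 ∩ |CA|² = 2312/9]
2. C_y = 13/3  [line -1·x + 31/3·y + -409/9 = 0 ∩ |CA|² = 2312/9]
   → C = (-2/3, 13/3)
3. E_x = 15  [line 23/3·x + 11/3·y + -115 = 0 ∩ |EF|² = 1930/9]
4. E_y = 0  [line 23/3·x + 11/3·y + -115 = 0 ∩ |EF|² = 1930/9]
   → E = (15, 0)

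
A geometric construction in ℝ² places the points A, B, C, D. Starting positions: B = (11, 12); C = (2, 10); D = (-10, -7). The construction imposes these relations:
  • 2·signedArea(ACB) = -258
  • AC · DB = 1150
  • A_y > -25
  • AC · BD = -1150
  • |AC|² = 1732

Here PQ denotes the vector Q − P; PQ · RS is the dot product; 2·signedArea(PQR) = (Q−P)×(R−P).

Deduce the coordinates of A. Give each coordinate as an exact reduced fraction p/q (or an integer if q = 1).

A = (-22, -24)

1. A_x = -22  [2·signedArea(ACB) = -258 ∩ AC · DB = 1150]
2. A_y = -24  [2·signedArea(ACB) = -258 ∩ AC · DB = 1150]
   → A = (-22, -24)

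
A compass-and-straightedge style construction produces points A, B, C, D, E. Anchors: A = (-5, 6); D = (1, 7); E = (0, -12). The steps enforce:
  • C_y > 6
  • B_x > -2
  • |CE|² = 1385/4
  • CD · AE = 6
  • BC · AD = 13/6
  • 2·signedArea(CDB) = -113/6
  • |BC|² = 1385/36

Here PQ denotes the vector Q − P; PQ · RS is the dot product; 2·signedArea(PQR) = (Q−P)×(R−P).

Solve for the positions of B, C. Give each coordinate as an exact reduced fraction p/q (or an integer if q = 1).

1. C_x = -2  [line -5·x + 18·y + -127 = 0 ∩ |CE|² = 1385/4]
2. C_y = 13/2  [line -5·x + 18·y + -127 = 0 ∩ |CE|² = 1385/4]
   → C = (-2, 13/2)
3. B_x = -4/3  [BC · AD = 13/6 ∩ 2·signedArea(CDB) = -113/6]
4. B_y = 1/3  [BC · AD = 13/6 ∩ 2·signedArea(CDB) = -113/6]
   → B = (-4/3, 1/3)

B = (-4/3, 1/3)
C = (-2, 13/2)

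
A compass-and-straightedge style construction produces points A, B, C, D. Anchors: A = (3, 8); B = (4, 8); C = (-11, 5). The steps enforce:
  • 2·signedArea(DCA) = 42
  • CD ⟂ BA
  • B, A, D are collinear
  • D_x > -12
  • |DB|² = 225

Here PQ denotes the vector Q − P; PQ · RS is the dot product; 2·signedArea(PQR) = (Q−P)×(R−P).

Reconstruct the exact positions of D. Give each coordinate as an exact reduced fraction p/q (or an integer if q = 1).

1. D_x = -11  [B, A, D are collinear ∩ CD ⟂ BA]
2. D_y = 8  [B, A, D are collinear ∩ CD ⟂ BA]
   → D = (-11, 8)

D = (-11, 8)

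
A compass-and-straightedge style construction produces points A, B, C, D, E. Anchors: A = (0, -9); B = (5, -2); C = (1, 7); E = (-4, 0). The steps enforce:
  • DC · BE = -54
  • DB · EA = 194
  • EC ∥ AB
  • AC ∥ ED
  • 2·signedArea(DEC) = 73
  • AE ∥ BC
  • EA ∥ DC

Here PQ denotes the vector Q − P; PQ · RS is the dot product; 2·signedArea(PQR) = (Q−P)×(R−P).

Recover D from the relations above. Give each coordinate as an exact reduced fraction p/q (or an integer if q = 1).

D = (-3, 16)

1. D_x = -3  [EA ∥ DC ∩ AC ∥ ED]
2. D_y = 16  [EA ∥ DC ∩ AC ∥ ED]
   → D = (-3, 16)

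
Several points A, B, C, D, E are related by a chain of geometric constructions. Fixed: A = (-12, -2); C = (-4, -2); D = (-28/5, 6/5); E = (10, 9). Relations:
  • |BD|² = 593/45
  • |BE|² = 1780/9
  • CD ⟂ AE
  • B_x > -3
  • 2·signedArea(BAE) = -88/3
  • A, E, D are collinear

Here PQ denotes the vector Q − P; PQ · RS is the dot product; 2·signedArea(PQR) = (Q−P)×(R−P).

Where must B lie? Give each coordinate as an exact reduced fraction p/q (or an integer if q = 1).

1. B_x = -2  [line -11·x + 22·y + -176/3 = 0 ∩ |BD|² = 593/45]
2. B_y = 5/3  [line -11·x + 22·y + -176/3 = 0 ∩ |BD|² = 593/45]
   → B = (-2, 5/3)

B = (-2, 5/3)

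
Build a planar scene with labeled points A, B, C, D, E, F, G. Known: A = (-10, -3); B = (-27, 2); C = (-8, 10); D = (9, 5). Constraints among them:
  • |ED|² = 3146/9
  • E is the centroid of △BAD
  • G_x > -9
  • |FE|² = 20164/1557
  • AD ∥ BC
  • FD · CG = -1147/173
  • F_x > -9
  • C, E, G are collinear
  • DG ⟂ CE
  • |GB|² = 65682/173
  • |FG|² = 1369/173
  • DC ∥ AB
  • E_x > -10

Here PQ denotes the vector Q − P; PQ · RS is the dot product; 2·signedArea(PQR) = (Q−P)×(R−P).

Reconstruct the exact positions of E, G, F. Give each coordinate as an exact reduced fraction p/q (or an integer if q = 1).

1. E_x = -28/3  [E is the centroid of △BAD]
2. E_y = 4/3  [E is the centroid of △BAD]
   → E = (-28/3, 4/3)
3. G_x = -1446/173  [C, E, G are collinear ∩ DG ⟂ CE]
4. G_y = 1327/173  [C, E, G are collinear ∩ DG ⟂ CE]
   → G = (-1446/173, 1327/173)
5. F_x = -1520/173  [line 62/173·x + 403/173·y + -1426/173 = 0 ∩ |FG|² = 1369/173]
6. F_y = 846/173  [line 62/173·x + 403/173·y + -1426/173 = 0 ∩ |FG|² = 1369/173]
   → F = (-1520/173, 846/173)

E = (-28/3, 4/3)
F = (-1520/173, 846/173)
G = (-1446/173, 1327/173)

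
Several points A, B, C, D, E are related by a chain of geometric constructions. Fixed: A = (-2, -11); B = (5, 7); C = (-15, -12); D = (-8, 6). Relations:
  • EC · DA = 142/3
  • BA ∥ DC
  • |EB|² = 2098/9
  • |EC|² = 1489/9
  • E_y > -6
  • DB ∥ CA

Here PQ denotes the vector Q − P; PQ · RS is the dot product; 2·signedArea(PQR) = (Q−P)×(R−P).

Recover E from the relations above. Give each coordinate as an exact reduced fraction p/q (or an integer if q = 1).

E = (-4, -16/3)

1. E_x = -4  [line -6·x + 17·y + 200/3 = 0 ∩ |EC|² = 1489/9]
2. E_y = -16/3  [line -6·x + 17·y + 200/3 = 0 ∩ |EC|² = 1489/9]
   → E = (-4, -16/3)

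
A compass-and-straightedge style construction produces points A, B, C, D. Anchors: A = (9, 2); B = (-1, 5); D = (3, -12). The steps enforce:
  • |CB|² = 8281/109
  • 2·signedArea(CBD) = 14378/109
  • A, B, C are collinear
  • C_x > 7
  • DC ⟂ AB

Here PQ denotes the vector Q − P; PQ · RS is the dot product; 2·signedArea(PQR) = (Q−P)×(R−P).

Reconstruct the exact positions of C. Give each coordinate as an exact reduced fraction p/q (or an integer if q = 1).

1. C_x = 801/109  [A, B, C are collinear ∩ DC ⟂ AB]
2. C_y = 272/109  [A, B, C are collinear ∩ DC ⟂ AB]
   → C = (801/109, 272/109)

C = (801/109, 272/109)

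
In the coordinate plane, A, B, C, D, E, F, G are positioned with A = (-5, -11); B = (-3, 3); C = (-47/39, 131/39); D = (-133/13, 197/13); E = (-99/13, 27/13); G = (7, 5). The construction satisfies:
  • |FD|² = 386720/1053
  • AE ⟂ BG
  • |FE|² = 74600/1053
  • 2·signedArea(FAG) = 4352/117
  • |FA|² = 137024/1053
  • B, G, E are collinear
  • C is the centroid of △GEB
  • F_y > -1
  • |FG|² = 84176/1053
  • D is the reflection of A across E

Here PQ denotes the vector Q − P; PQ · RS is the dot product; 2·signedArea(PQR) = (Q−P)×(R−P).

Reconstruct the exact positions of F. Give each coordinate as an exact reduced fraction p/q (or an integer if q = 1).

F = (31/117, -103/117)

1. F_x = 31/117  [line -16·x + 12·y + 1732/117 = 0 ∩ |FE|² = 74600/1053]
2. F_y = -103/117  [line -16·x + 12·y + 1732/117 = 0 ∩ |FE|² = 74600/1053]
   → F = (31/117, -103/117)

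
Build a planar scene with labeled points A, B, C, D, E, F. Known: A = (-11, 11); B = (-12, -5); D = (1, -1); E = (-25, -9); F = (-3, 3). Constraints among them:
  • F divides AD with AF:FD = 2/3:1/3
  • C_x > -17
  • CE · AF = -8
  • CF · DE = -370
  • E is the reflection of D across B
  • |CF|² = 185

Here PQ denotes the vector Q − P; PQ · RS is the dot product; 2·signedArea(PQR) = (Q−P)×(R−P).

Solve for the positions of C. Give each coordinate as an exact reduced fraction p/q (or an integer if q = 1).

C = (-16, -1)

1. C_x = -16  [CE · AF = -8 ∩ CF · DE = -370]
2. C_y = -1  [CE · AF = -8 ∩ CF · DE = -370]
   → C = (-16, -1)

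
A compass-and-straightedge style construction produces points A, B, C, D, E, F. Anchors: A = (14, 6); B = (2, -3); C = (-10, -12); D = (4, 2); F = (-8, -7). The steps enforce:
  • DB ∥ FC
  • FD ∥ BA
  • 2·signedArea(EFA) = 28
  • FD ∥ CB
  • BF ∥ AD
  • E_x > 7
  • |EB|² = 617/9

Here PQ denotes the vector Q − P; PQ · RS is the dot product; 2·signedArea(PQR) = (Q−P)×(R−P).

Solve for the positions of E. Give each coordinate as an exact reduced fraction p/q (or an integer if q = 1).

1. E_x = 22/3  [line -13·x + 22·y + 22 = 0 ∩ |EB|² = 617/9]
2. E_y = 10/3  [line -13·x + 22·y + 22 = 0 ∩ |EB|² = 617/9]
   → E = (22/3, 10/3)

E = (22/3, 10/3)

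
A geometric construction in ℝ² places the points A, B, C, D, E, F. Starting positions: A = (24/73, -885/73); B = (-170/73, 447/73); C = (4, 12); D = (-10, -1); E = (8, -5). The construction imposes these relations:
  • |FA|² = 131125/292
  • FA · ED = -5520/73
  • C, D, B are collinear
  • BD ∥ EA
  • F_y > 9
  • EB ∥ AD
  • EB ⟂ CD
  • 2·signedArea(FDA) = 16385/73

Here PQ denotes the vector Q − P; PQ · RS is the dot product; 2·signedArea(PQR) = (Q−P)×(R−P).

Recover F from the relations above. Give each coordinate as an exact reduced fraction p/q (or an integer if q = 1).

1. F_x = 61/73  [FA · ED = -5520/73 ∩ 2·signedArea(FDA) = 16385/73]
2. F_y = 1323/146  [FA · ED = -5520/73 ∩ 2·signedArea(FDA) = 16385/73]
   → F = (61/73, 1323/146)

F = (61/73, 1323/146)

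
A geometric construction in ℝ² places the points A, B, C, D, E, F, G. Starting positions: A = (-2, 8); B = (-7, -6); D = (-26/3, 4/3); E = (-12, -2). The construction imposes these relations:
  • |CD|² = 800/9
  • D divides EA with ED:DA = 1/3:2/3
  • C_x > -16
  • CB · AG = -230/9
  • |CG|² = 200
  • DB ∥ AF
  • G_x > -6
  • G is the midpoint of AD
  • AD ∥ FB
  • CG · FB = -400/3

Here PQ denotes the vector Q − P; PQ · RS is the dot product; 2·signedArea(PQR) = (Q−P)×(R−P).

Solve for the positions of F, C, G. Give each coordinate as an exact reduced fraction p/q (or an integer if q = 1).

C = (-46/3, -16/3)
F = (-1/3, 2/3)
G = (-16/3, 14/3)

1. F_x = -1/3  [AD ∥ FB ∩ DB ∥ AF]
2. F_y = 2/3  [AD ∥ FB ∩ DB ∥ AF]
   → F = (-1/3, 2/3)
3. G_x = -16/3  [G is the midpoint of AD]
4. G_y = 14/3  [G is the midpoint of AD]
   → G = (-16/3, 14/3)
5. C_x = -46/3  [line 10/3·x + 10/3·y + 620/9 = 0 ∩ |CD|² = 800/9]
6. C_y = -16/3  [line 10/3·x + 10/3·y + 620/9 = 0 ∩ |CD|² = 800/9]
   → C = (-46/3, -16/3)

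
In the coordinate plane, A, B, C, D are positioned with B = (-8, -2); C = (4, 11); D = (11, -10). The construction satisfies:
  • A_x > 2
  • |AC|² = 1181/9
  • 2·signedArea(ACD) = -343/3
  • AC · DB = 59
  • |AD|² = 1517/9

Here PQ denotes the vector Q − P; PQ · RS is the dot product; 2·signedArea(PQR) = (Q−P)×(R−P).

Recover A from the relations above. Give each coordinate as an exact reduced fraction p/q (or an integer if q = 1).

1. A_x = 7/3  [2·signedArea(ACD) = -343/3 ∩ AC · DB = 59]
2. A_y = -1/3  [2·signedArea(ACD) = -343/3 ∩ AC · DB = 59]
   → A = (7/3, -1/3)

A = (7/3, -1/3)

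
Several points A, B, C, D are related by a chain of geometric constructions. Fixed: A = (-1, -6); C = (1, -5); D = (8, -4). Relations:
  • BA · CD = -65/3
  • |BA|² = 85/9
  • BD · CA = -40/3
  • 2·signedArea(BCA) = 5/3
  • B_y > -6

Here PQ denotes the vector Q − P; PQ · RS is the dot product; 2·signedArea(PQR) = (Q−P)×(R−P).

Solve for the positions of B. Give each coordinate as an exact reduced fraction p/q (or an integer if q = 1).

B = (2, -16/3)

1. B_x = 2  [BD · CA = -40/3 ∩ BA · CD = -65/3]
2. B_y = -16/3  [BD · CA = -40/3 ∩ BA · CD = -65/3]
   → B = (2, -16/3)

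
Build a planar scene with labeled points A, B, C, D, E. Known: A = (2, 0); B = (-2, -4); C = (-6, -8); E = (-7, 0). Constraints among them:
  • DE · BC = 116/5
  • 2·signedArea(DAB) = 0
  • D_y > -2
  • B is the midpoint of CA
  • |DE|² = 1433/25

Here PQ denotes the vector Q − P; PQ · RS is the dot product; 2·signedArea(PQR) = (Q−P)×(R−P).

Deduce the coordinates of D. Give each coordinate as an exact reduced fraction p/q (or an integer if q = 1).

1. D_x = 2/5  [2·signedArea(DAB) = 0 ∩ DE · BC = 116/5]
2. D_y = -8/5  [2·signedArea(DAB) = 0 ∩ DE · BC = 116/5]
   → D = (2/5, -8/5)

D = (2/5, -8/5)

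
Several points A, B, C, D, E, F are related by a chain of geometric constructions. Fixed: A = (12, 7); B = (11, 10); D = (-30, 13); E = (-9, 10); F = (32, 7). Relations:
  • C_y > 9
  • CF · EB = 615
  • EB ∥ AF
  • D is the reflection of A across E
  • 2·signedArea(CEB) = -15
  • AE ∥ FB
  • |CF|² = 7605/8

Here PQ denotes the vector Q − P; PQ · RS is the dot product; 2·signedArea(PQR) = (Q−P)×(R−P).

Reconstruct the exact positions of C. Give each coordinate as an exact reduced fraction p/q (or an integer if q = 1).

C = (5/4, 37/4)

1. C_x = 5/4  [2·signedArea(CEB) = -15 ∩ CF · EB = 615]
2. C_y = 37/4  [2·signedArea(CEB) = -15 ∩ CF · EB = 615]
   → C = (5/4, 37/4)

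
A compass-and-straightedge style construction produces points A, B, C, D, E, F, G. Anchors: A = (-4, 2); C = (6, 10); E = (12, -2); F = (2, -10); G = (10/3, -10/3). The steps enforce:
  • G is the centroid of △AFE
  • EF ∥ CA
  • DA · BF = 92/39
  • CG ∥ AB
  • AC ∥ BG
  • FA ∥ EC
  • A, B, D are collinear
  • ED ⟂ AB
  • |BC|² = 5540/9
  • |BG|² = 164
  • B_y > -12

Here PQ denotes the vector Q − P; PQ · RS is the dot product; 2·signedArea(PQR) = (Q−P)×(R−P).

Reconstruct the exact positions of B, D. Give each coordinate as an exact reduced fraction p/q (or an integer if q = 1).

B = (-20/3, -34/3)
D = (-54/13, 16/13)

1. B_x = -20/3  [AC ∥ BG ∩ CG ∥ AB]
2. B_y = -34/3  [AC ∥ BG ∩ CG ∥ AB]
   → B = (-20/3, -34/3)
3. D_x = -54/13  [A, B, D are collinear ∩ ED ⟂ AB]
4. D_y = 16/13  [A, B, D are collinear ∩ ED ⟂ AB]
   → D = (-54/13, 16/13)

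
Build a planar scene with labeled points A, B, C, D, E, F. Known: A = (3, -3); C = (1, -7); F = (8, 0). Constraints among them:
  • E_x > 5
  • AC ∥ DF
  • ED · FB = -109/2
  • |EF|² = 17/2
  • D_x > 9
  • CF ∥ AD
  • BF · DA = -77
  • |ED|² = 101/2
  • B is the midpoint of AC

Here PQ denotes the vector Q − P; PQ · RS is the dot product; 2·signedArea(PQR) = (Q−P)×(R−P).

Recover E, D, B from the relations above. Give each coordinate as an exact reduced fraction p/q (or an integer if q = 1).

B = (2, -5)
D = (10, 4)
E = (11/2, -3/2)

1. D_x = 10  [AC ∥ DF ∩ CF ∥ AD]
2. D_y = 4  [AC ∥ DF ∩ CF ∥ AD]
   → D = (10, 4)
3. B_x = 2  [B is the midpoint of AC]
4. B_y = -5  [B is the midpoint of AC]
   → B = (2, -5)
5. E_x = 11/2  [line 6·x + 5·y + -51/2 = 0 ∩ |ED|² = 101/2]
6. E_y = -3/2  [line 6·x + 5·y + -51/2 = 0 ∩ |ED|² = 101/2]
   → E = (11/2, -3/2)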